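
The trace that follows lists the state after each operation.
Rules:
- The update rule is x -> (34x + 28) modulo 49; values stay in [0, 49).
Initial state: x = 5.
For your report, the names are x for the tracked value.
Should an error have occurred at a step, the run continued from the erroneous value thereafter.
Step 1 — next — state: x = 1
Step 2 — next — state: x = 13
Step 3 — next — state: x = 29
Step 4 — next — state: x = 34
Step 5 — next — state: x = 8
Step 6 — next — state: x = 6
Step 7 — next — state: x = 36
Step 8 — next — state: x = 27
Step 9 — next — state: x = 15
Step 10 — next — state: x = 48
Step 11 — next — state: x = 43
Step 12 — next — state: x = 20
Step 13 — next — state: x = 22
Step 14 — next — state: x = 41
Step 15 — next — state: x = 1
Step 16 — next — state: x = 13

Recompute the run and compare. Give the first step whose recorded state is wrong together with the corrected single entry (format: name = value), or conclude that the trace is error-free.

Recomputing the run from the initial state:
step 1: x = 2
step 2: x = 47
step 3: x = 9
step 4: x = 40
step 5: x = 16
step 6: x = 33
step 7: x = 23
step 8: x = 26
step 9: x = 30
step 10: x = 19
step 11: x = 37
step 12: x = 12
step 13: x = 44
step 14: x = 5
step 15: x = 2
step 16: x = 47
The first disagreement with the trace is at step 1, where the value should be x = 2.

step 1, x = 2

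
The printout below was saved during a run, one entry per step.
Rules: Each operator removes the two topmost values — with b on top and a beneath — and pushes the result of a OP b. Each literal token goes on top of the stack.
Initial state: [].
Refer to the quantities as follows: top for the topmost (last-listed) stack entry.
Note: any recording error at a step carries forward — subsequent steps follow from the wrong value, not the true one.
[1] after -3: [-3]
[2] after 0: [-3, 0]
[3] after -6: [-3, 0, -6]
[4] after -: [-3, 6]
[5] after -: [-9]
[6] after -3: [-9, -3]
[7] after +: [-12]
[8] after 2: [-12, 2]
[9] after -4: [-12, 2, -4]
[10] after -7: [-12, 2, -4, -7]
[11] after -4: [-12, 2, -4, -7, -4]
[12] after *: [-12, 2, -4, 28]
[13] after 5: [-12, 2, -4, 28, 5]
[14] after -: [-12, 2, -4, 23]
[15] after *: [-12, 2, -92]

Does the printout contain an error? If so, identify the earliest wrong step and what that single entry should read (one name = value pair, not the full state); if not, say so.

no error

1. push -3: top = -3 (exactly as logged)
2. push 0: top = 0 (verified)
3. push -6: top = -6 (consistent with the printout)
4. 0 - -6 = 6 (verified)
5. -3 - 6 = -9 (exactly as logged)
6. push -3: top = -3 (checks out)
7. -9 + -3 = -12 (same as recorded)
8. push 2: top = 2 (matches)
9. push -4: top = -4 (in agreement)
10. push -7: top = -7 (same as recorded)
11. push -4: top = -4 (verified)
12. -7 * -4 = 28 (in agreement)
13. push 5: top = 5 (in agreement)
14. 28 - 5 = 23 (in agreement)
15. -4 * 23 = -92 (in agreement)
All entries verified; no error found.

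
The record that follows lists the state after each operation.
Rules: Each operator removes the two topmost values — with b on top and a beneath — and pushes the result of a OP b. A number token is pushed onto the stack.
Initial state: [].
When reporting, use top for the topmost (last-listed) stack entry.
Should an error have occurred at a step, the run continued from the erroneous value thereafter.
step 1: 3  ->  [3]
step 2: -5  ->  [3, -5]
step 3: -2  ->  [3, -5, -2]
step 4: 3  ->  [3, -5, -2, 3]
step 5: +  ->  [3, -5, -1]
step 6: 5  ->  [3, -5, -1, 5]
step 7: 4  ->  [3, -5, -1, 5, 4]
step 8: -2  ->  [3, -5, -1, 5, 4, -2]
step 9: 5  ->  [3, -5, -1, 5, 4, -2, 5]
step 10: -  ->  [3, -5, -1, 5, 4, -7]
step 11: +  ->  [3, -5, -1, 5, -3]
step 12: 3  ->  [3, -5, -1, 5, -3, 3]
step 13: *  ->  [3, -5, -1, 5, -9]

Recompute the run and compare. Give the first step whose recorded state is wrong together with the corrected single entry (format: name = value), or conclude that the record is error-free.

step 5, top = 1

step 1: push 3: top = 3 -> confirmed correct
step 2: push -5: top = -5 -> exactly as logged
step 3: push -2: top = -2 -> verified
step 4: push 3: top = 3 -> checks out
step 5: -2 + 3 = 1 -> the recorded entry deviates here
First incorrect step: 5; the correct value is top = 1.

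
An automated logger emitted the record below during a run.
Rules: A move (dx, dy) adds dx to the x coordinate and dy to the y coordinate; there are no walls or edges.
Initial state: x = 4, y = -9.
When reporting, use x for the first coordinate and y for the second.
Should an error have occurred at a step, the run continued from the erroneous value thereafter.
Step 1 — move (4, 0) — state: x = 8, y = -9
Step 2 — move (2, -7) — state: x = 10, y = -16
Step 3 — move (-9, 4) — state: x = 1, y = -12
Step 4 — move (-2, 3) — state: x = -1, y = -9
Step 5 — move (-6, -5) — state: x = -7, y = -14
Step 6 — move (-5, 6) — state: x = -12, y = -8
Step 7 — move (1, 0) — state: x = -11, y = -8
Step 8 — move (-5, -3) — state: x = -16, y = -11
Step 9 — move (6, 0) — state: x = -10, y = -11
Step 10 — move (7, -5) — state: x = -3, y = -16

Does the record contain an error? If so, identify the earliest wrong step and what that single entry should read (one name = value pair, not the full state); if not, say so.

Recomputing the run from the initial state:
step 1: x = 8, y = -9
step 2: x = 10, y = -16
step 3: x = 1, y = -12
step 4: x = -1, y = -9
step 5: x = -7, y = -14
step 6: x = -12, y = -8
step 7: x = -11, y = -8
step 8: x = -16, y = -11
step 9: x = -10, y = -11
step 10: x = -3, y = -16
This matches the record at every step.

no error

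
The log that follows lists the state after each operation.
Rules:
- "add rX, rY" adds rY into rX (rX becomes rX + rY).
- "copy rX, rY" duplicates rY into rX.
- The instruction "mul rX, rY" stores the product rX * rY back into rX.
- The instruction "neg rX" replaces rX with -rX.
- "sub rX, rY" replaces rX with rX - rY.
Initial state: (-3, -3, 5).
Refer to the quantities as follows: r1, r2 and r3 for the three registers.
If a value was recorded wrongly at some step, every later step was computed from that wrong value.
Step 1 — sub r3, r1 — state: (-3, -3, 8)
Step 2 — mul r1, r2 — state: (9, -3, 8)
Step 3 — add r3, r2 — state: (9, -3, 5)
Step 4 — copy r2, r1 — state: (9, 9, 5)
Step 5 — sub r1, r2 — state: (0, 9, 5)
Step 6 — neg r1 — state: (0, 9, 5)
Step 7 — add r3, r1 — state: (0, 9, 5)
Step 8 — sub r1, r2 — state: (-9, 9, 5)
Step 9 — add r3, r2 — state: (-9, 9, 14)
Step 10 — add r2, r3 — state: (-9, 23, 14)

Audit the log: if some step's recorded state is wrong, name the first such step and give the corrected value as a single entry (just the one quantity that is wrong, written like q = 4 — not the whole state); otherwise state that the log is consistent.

1. r3 = 5 - -3 = 8 (consistent with the log)
2. r1 = -3 * -3 = 9 (matches)
3. r3 = 8 + -3 = 5 (matches)
4. r2 = 9 (consistent with the log)
5. r1 = 9 - 9 = 0 (exactly as logged)
6. r1 = -(0) = 0 (same as recorded)
7. r3 = 5 + 0 = 5 (in agreement)
8. r1 = 0 - 9 = -9 (matches)
9. r3 = 5 + 9 = 14 (no discrepancy)
10. r2 = 9 + 14 = 23 (verified)
The recomputation confirms every line.

no error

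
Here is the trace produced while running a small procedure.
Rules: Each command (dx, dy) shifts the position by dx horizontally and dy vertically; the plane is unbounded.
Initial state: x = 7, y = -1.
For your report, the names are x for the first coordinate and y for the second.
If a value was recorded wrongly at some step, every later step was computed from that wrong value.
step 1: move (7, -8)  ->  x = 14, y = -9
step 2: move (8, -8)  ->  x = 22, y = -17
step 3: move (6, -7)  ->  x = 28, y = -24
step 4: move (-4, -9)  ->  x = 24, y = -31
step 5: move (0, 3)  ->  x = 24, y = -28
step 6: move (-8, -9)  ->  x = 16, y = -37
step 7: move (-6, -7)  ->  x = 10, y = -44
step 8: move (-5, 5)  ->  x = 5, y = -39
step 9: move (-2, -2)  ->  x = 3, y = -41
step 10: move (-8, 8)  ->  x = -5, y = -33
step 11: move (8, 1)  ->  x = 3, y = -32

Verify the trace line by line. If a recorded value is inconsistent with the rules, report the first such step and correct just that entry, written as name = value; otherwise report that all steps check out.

step 1: x = 7 + (7) = 14, y = -1 + (-8) = -9 -> verified
step 2: x = 14 + (8) = 22, y = -9 + (-8) = -17 -> consistent with the trace
step 3: x = 22 + (6) = 28, y = -17 + (-7) = -24 -> matches
step 4: x = 28 + (-4) = 24, y = -24 + (-9) = -33 -> the trace disagrees here
The earliest wrong entry is at step 4: it should read y = -33.

step 4, y = -33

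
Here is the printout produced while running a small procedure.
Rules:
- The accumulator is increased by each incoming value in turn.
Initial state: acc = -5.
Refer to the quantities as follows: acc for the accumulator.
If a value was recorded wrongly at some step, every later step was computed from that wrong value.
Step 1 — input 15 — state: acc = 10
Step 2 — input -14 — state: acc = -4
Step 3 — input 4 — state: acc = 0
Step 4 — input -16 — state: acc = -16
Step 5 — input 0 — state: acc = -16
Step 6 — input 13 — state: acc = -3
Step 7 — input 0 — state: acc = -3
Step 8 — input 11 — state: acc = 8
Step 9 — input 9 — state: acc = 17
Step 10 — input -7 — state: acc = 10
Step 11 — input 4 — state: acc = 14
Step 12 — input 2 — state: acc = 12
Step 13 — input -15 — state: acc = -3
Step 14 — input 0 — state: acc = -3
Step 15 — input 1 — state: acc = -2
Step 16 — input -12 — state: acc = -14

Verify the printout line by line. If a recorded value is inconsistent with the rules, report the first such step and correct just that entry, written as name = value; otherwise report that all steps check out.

step 12, acc = 16

Recomputing the run from the initial state:
step 1: acc = 10
step 2: acc = -4
step 3: acc = 0
step 4: acc = -16
step 5: acc = -16
step 6: acc = -3
step 7: acc = -3
step 8: acc = 8
step 9: acc = 17
step 10: acc = 10
step 11: acc = 14
step 12: acc = 16
step 13: acc = 1
step 14: acc = 1
step 15: acc = 2
step 16: acc = -10
The first disagreement with the printout is at step 12, where the value should be acc = 16.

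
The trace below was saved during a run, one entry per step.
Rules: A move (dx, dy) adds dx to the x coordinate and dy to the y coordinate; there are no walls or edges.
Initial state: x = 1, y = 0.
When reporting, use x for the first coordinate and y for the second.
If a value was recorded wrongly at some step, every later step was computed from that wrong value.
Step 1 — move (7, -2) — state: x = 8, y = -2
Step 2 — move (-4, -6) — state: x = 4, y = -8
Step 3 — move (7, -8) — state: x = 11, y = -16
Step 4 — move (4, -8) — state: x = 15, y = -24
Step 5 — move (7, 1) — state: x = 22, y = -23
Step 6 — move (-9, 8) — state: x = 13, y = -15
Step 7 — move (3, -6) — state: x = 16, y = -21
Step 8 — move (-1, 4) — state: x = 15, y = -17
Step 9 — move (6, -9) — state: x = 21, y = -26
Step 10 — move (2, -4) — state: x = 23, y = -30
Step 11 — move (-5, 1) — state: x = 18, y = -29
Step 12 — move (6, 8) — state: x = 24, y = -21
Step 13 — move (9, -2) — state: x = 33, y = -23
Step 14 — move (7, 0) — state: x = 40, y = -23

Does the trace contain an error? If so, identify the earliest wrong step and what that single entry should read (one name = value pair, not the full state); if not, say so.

step 1: x = 1 + (7) = 8, y = 0 + (-2) = -2 -> no discrepancy
step 2: x = 8 + (-4) = 4, y = -2 + (-6) = -8 -> exactly as logged
step 3: x = 4 + (7) = 11, y = -8 + (-8) = -16 -> verified
step 4: x = 11 + (4) = 15, y = -16 + (-8) = -24 -> consistent with the trace
step 5: x = 15 + (7) = 22, y = -24 + (1) = -23 -> matches
step 6: x = 22 + (-9) = 13, y = -23 + (8) = -15 -> checks out
step 7: x = 13 + (3) = 16, y = -15 + (-6) = -21 -> in agreement
step 8: x = 16 + (-1) = 15, y = -21 + (4) = -17 -> consistent with the trace
step 9: x = 15 + (6) = 21, y = -17 + (-9) = -26 -> in agreement
step 10: x = 21 + (2) = 23, y = -26 + (-4) = -30 -> matches
step 11: x = 23 + (-5) = 18, y = -30 + (1) = -29 -> in agreement
step 12: x = 18 + (6) = 24, y = -29 + (8) = -21 -> checks out
step 13: x = 24 + (9) = 33, y = -21 + (-2) = -23 -> consistent with the trace
step 14: x = 33 + (7) = 40, y = -23 + (0) = -23 -> checks out
Every step is consistent.

no error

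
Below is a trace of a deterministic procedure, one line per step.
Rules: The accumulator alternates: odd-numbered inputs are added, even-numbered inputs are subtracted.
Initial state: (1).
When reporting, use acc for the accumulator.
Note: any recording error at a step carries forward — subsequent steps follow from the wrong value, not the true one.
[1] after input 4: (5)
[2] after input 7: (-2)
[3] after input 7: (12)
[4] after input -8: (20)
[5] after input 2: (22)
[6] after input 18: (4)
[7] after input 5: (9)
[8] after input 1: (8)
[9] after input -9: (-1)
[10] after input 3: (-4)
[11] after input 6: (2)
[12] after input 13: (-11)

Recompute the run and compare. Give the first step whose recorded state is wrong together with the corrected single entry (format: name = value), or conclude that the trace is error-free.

step 3, acc = 5

Step 1: acc = 1 + 4 = 5 — confirmed correct.
Step 2: acc = 5 - 7 = -2 — exactly as logged.
Step 3: acc = -2 + 7 = 5 — a discrepancy with the trace.
Conclusion: step 3 carries the first error; the entry should be acc = 5.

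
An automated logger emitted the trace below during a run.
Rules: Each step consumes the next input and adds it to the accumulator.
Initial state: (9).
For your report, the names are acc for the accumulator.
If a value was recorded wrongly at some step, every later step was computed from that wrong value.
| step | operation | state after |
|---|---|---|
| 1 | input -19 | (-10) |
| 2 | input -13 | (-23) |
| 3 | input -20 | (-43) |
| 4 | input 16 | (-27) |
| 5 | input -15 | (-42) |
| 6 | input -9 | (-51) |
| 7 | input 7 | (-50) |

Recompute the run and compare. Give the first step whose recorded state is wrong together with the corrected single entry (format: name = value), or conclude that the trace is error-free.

step 7, acc = -44

Recomputing the run from the initial state:
step 1: acc = -10
step 2: acc = -23
step 3: acc = -43
step 4: acc = -27
step 5: acc = -42
step 6: acc = -51
step 7: acc = -44
The first disagreement with the trace is at step 7, where the value should be acc = -44.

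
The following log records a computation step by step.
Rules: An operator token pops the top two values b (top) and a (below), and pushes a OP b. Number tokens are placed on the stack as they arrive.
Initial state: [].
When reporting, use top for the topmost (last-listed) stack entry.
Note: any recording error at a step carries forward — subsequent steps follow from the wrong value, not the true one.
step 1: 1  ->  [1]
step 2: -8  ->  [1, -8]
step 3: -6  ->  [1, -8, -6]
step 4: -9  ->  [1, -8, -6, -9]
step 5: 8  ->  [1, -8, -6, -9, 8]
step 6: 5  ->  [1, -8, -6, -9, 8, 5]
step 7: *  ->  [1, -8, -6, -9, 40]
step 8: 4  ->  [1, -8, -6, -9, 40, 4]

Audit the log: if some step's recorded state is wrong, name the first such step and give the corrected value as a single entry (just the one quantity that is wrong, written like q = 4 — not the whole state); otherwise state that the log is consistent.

step 1: push 1: top = 1 -> verified
step 2: push -8: top = -8 -> same as recorded
step 3: push -6: top = -6 -> same as recorded
step 4: push -9: top = -9 -> agrees with the log
step 5: push 8: top = 8 -> confirmed correct
step 6: push 5: top = 5 -> consistent with the log
step 7: 8 * 5 = 40 -> no discrepancy
step 8: push 4: top = 4 -> matches
Each recorded entry agrees with the recomputation.

no error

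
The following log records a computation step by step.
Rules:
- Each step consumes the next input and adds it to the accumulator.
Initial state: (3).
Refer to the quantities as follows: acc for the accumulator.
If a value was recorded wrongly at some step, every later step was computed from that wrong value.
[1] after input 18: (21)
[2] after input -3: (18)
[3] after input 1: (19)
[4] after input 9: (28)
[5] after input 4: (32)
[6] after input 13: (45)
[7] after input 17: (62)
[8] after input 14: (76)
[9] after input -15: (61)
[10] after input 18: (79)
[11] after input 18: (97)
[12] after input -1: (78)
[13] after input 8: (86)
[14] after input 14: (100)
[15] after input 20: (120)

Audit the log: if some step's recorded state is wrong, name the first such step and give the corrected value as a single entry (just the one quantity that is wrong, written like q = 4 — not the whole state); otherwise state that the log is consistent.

step 12, acc = 96

step 1: acc = 3 + 18 = 21 -> exactly as logged
step 2: acc = 21 + -3 = 18 -> no discrepancy
step 3: acc = 18 + 1 = 19 -> confirmed correct
step 4: acc = 19 + 9 = 28 -> agrees with the log
step 5: acc = 28 + 4 = 32 -> no discrepancy
step 6: acc = 32 + 13 = 45 -> same as recorded
step 7: acc = 45 + 17 = 62 -> same as recorded
step 8: acc = 62 + 14 = 76 -> consistent with the log
step 9: acc = 76 + -15 = 61 -> checks out
step 10: acc = 61 + 18 = 79 -> exactly as logged
step 11: acc = 79 + 18 = 97 -> consistent with the log
step 12: acc = 97 + -1 = 96 -> the recorded entry deviates here
First deviation found at step 12; the corrected entry is acc = 96.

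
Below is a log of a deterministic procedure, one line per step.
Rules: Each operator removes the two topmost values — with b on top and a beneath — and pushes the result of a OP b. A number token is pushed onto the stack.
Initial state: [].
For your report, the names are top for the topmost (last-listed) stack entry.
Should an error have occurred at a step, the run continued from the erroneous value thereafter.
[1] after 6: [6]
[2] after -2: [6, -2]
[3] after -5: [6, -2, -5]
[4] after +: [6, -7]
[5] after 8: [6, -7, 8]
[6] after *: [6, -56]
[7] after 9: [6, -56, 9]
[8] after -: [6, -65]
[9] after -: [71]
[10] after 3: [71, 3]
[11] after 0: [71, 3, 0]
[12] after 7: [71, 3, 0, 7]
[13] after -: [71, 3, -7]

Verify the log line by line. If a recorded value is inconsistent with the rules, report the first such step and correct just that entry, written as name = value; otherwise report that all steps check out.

no error

1. push 6: top = 6 (agrees with the log)
2. push -2: top = -2 (in agreement)
3. push -5: top = -5 (checks out)
4. -2 + -5 = -7 (checks out)
5. push 8: top = 8 (exactly as logged)
6. -7 * 8 = -56 (consistent with the log)
7. push 9: top = 9 (checks out)
8. -56 - 9 = -65 (checks out)
9. 6 - -65 = 71 (agrees with the log)
10. push 3: top = 3 (no discrepancy)
11. push 0: top = 0 (agrees with the log)
12. push 7: top = 7 (exactly as logged)
13. 0 - 7 = -7 (confirmed correct)
Every step is consistent.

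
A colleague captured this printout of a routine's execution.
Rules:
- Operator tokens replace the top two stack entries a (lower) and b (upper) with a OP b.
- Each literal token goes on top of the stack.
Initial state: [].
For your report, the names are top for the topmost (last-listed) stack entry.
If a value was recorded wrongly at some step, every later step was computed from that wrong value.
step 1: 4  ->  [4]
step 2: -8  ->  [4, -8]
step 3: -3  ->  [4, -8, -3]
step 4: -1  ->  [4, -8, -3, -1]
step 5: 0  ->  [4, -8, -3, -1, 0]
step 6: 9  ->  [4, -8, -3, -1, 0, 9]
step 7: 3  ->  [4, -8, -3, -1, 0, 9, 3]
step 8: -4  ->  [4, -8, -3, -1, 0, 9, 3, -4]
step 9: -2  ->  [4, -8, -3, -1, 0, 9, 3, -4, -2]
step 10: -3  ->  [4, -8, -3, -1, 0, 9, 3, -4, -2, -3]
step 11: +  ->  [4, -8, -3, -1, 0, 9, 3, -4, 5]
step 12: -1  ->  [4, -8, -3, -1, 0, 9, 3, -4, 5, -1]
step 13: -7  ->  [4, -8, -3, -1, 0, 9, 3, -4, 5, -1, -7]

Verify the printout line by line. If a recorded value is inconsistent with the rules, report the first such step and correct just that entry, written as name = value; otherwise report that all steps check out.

Recomputing the run from the initial state:
step 1: [4]
step 2: [4, -8]
step 3: [4, -8, -3]
step 4: [4, -8, -3, -1]
step 5: [4, -8, -3, -1, 0]
step 6: [4, -8, -3, -1, 0, 9]
step 7: [4, -8, -3, -1, 0, 9, 3]
step 8: [4, -8, -3, -1, 0, 9, 3, -4]
step 9: [4, -8, -3, -1, 0, 9, 3, -4, -2]
step 10: [4, -8, -3, -1, 0, 9, 3, -4, -2, -3]
step 11: [4, -8, -3, -1, 0, 9, 3, -4, -5]
step 12: [4, -8, -3, -1, 0, 9, 3, -4, -5, -1]
step 13: [4, -8, -3, -1, 0, 9, 3, -4, -5, -1, -7]
The first disagreement with the printout is at step 11, where the value should be top = -5.

step 11, top = -5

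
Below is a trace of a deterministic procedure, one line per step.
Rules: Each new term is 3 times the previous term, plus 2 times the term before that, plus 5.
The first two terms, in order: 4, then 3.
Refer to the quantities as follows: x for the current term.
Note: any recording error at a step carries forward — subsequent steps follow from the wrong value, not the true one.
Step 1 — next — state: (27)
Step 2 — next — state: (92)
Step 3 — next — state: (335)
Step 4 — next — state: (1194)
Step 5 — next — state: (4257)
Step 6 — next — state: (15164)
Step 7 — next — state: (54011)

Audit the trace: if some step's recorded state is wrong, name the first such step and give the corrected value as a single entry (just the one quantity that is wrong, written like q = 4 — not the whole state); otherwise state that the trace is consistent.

Step 1: x = 3*(3) + (2)*(4) + (5) = 22 — the recorded entry deviates here.
First incorrect step: 1; the correct value is x = 22.

step 1, x = 22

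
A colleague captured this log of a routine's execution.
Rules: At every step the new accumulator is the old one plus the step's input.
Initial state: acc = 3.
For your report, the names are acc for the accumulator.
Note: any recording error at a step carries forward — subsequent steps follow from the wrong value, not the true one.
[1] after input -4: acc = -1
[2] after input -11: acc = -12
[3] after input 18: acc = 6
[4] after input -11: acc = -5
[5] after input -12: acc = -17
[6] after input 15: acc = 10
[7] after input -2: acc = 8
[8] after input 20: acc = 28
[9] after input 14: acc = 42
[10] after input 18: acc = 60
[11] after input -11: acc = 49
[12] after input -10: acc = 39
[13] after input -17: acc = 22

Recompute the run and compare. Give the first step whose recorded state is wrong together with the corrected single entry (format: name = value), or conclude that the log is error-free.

1. acc = 3 + -4 = -1 (in agreement)
2. acc = -1 + -11 = -12 (checks out)
3. acc = -12 + 18 = 6 (exactly as logged)
4. acc = 6 + -11 = -5 (in agreement)
5. acc = -5 + -12 = -17 (consistent with the log)
6. acc = -17 + 15 = -2 (the log has a different value)
That makes step 6 the first incorrect line — acc = -2 is what it should show.

step 6, acc = -2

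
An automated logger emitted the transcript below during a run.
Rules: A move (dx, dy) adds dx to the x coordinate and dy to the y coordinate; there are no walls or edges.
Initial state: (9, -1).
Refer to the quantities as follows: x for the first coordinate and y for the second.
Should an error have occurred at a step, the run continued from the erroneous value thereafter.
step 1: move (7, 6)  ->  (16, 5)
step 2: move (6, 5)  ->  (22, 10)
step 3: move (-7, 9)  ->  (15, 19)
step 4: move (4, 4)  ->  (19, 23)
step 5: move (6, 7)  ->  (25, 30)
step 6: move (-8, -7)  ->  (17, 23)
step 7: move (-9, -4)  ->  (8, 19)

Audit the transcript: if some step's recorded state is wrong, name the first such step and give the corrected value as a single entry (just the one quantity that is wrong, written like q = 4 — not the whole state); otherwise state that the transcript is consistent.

no error

Recomputing the run from the initial state:
step 1: x = 16, y = 5
step 2: x = 22, y = 10
step 3: x = 15, y = 19
step 4: x = 19, y = 23
step 5: x = 25, y = 30
step 6: x = 17, y = 23
step 7: x = 8, y = 19
This matches the transcript at every step.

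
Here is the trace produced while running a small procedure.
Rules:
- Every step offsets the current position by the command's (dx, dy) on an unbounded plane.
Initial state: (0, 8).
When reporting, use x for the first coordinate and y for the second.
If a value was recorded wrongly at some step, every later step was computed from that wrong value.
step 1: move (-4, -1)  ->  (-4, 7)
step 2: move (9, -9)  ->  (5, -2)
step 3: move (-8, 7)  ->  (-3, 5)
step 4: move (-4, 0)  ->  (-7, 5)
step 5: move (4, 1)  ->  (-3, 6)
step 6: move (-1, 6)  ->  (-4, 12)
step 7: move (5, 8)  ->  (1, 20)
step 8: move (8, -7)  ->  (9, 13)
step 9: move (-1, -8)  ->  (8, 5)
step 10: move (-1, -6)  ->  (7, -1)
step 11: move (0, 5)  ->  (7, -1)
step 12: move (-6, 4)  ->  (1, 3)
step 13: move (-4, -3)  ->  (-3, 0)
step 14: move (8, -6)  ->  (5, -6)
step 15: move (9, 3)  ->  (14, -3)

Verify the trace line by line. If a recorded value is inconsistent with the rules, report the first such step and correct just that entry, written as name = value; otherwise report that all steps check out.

step 11, y = 4

Recomputing the run from the initial state:
step 1: x = -4, y = 7
step 2: x = 5, y = -2
step 3: x = -3, y = 5
step 4: x = -7, y = 5
step 5: x = -3, y = 6
step 6: x = -4, y = 12
step 7: x = 1, y = 20
step 8: x = 9, y = 13
step 9: x = 8, y = 5
step 10: x = 7, y = -1
step 11: x = 7, y = 4
step 12: x = 1, y = 8
step 13: x = -3, y = 5
step 14: x = 5, y = -1
step 15: x = 14, y = 2
The first disagreement with the trace is at step 11, where the value should be y = 4.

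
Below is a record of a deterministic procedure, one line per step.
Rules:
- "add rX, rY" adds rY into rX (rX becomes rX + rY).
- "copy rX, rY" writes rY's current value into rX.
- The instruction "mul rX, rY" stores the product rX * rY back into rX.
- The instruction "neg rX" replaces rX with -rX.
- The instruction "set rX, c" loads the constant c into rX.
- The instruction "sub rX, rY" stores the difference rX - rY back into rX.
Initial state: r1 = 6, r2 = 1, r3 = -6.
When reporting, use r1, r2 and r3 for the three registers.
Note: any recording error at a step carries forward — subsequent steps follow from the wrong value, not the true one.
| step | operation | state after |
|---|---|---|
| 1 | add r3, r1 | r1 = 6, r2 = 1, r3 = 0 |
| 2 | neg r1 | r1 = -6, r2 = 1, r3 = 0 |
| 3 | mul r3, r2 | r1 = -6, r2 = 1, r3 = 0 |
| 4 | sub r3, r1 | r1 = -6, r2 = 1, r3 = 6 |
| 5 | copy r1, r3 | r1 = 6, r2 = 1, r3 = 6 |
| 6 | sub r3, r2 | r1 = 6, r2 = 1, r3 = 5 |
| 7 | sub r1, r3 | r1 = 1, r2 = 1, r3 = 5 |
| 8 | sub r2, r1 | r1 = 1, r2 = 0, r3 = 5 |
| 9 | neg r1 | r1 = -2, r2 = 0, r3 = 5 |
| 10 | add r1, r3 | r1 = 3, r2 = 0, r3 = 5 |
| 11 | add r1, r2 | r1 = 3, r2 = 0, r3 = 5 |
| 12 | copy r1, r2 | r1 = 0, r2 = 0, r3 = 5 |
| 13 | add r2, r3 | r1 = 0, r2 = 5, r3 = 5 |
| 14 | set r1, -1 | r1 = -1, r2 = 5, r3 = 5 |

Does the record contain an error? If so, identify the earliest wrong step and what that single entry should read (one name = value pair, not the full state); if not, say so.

step 9, r1 = -1

Recomputing the run from the initial state:
step 1: r1 = 6, r2 = 1, r3 = 0
step 2: r1 = -6, r2 = 1, r3 = 0
step 3: r1 = -6, r2 = 1, r3 = 0
step 4: r1 = -6, r2 = 1, r3 = 6
step 5: r1 = 6, r2 = 1, r3 = 6
step 6: r1 = 6, r2 = 1, r3 = 5
step 7: r1 = 1, r2 = 1, r3 = 5
step 8: r1 = 1, r2 = 0, r3 = 5
step 9: r1 = -1, r2 = 0, r3 = 5
step 10: r1 = 4, r2 = 0, r3 = 5
step 11: r1 = 4, r2 = 0, r3 = 5
step 12: r1 = 0, r2 = 0, r3 = 5
step 13: r1 = 0, r2 = 5, r3 = 5
step 14: r1 = -1, r2 = 5, r3 = 5
The first disagreement with the record is at step 9, where the value should be r1 = -1.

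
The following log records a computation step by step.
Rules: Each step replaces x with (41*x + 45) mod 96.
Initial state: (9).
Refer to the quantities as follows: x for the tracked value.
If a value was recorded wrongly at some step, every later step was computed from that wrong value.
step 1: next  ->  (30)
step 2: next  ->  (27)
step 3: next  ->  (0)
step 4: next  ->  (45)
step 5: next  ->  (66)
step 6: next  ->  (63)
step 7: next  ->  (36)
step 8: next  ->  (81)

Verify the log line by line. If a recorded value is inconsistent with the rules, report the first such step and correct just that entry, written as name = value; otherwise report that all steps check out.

1. x = (41*9 + 45) mod 96 = 30 (verified)
2. x = (41*30 + 45) mod 96 = 27 (exactly as logged)
3. x = (41*27 + 45) mod 96 = 0 (no discrepancy)
4. x = (41*0 + 45) mod 96 = 45 (agrees with the log)
5. x = (41*45 + 45) mod 96 = 66 (in agreement)
6. x = (41*66 + 45) mod 96 = 63 (confirmed correct)
7. x = (41*63 + 45) mod 96 = 36 (confirmed correct)
8. x = (41*36 + 45) mod 96 = 81 (no discrepancy)
Nothing is out of place; the run is error-free.

no error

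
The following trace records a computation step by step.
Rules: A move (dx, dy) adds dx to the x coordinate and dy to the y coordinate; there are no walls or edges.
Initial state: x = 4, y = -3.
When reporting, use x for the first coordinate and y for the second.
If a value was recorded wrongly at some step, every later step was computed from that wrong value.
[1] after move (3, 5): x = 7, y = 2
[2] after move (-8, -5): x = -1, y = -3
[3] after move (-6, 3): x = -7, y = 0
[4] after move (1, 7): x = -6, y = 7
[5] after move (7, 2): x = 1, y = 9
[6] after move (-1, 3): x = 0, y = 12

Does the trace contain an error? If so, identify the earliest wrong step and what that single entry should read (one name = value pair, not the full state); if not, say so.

step 1: x = 4 + (3) = 7, y = -3 + (5) = 2 -> verified
step 2: x = 7 + (-8) = -1, y = 2 + (-5) = -3 -> no discrepancy
step 3: x = -1 + (-6) = -7, y = -3 + (3) = 0 -> in agreement
step 4: x = -7 + (1) = -6, y = 0 + (7) = 7 -> checks out
step 5: x = -6 + (7) = 1, y = 7 + (2) = 9 -> matches
step 6: x = 1 + (-1) = 0, y = 9 + (3) = 12 -> no discrepancy
Each recorded entry agrees with the recomputation.

no error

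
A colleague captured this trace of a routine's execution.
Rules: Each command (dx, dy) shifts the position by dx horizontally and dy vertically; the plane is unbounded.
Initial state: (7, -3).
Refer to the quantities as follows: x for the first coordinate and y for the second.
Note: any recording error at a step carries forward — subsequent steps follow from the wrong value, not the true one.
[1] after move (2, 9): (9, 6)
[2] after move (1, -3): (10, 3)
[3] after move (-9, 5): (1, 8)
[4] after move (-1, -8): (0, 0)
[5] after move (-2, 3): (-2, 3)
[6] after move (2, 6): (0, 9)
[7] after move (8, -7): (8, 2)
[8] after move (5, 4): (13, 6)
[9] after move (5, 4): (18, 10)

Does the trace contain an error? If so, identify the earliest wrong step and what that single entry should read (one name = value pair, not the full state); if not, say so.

Step 1: x = 7 + (2) = 9, y = -3 + (9) = 6 — exactly as logged.
Step 2: x = 9 + (1) = 10, y = 6 + (-3) = 3 — matches.
Step 3: x = 10 + (-9) = 1, y = 3 + (5) = 8 — confirmed correct.
Step 4: x = 1 + (-1) = 0, y = 8 + (-8) = 0 — in agreement.
Step 5: x = 0 + (-2) = -2, y = 0 + (3) = 3 — checks out.
Step 6: x = -2 + (2) = 0, y = 3 + (6) = 9 — consistent with the trace.
Step 7: x = 0 + (8) = 8, y = 9 + (-7) = 2 — checks out.
Step 8: x = 8 + (5) = 13, y = 2 + (4) = 6 — same as recorded.
Step 9: x = 13 + (5) = 18, y = 6 + (4) = 10 — in agreement.
The whole run recomputes cleanly — no discrepancies.

no error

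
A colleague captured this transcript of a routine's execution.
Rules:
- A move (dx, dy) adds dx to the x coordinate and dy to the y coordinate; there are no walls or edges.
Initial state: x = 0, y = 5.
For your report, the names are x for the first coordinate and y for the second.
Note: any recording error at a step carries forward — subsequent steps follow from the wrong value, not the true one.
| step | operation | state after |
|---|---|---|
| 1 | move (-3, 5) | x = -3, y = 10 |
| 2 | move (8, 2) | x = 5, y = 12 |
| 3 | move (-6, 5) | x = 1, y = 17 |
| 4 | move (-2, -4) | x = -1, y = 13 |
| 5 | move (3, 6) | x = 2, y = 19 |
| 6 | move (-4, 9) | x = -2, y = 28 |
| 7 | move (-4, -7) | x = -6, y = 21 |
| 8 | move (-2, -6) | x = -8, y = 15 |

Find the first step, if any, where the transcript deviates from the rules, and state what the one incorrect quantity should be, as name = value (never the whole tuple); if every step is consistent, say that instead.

step 3, x = -1

Step 1: x = 0 + (-3) = -3, y = 5 + (5) = 10 — matches.
Step 2: x = -3 + (8) = 5, y = 10 + (2) = 12 — same as recorded.
Step 3: x = 5 + (-6) = -1, y = 12 + (5) = 17 — this is not what the transcript shows.
Step 3 is the first one off; corrected, x = -1.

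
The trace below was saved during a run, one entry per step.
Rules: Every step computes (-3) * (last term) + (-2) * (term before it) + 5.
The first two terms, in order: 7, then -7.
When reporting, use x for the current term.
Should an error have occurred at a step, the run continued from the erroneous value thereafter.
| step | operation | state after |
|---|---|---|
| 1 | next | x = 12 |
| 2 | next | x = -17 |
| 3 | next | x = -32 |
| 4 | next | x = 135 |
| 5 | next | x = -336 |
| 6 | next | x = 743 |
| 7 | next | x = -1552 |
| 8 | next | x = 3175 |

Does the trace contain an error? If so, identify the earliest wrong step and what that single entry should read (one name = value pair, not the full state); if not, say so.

step 3, x = 32

1. x = -3*(-7) + (-2)*(7) + (5) = 12 (in agreement)
2. x = -3*(12) + (-2)*(-7) + (5) = -17 (same as recorded)
3. x = -3*(-17) + (-2)*(12) + (5) = 32 (the trace disagrees here)
Conclusion: step 3 carries the first error; the entry should be x = 32.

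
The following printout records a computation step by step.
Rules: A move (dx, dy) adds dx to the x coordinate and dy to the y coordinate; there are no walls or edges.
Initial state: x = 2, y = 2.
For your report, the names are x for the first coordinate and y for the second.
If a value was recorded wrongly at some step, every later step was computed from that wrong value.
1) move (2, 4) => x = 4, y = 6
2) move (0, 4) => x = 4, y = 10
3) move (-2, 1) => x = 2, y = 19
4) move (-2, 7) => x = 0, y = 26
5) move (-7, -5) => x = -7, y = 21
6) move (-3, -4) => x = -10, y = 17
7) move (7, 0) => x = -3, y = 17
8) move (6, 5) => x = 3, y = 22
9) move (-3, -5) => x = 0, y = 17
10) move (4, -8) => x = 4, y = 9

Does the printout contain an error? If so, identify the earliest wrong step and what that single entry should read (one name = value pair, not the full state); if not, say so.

Recomputing the run from the initial state:
step 1: x = 4, y = 6
step 2: x = 4, y = 10
step 3: x = 2, y = 11
step 4: x = 0, y = 18
step 5: x = -7, y = 13
step 6: x = -10, y = 9
step 7: x = -3, y = 9
step 8: x = 3, y = 14
step 9: x = 0, y = 9
step 10: x = 4, y = 1
The first disagreement with the printout is at step 3, where the value should be y = 11.

step 3, y = 11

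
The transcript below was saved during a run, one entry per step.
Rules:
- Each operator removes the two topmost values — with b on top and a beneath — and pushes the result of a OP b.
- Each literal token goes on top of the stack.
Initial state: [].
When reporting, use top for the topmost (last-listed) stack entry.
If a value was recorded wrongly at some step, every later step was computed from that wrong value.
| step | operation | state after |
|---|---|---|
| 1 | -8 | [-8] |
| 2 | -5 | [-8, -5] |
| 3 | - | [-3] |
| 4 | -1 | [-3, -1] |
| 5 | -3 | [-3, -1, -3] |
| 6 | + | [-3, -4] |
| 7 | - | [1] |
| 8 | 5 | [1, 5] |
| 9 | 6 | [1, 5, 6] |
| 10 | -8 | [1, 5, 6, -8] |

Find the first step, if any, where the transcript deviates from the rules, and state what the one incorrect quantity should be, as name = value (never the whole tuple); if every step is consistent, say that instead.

no error

Recomputing the run from the initial state:
step 1: [-8]
step 2: [-8, -5]
step 3: [-3]
step 4: [-3, -1]
step 5: [-3, -1, -3]
step 6: [-3, -4]
step 7: [1]
step 8: [1, 5]
step 9: [1, 5, 6]
step 10: [1, 5, 6, -8]
This matches the transcript at every step.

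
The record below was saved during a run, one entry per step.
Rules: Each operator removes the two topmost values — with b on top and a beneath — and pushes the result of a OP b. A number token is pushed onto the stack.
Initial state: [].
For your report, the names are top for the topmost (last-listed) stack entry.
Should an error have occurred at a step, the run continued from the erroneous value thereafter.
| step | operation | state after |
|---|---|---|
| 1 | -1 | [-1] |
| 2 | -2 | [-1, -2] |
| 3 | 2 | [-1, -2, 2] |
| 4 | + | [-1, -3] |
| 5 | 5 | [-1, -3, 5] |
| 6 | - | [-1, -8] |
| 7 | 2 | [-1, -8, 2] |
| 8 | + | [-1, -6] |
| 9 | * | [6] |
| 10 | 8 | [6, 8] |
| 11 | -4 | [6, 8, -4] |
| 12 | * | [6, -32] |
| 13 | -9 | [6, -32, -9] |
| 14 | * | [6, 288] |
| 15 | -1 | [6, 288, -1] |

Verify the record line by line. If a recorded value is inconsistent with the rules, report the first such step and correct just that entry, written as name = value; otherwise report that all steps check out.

Recomputing the run from the initial state:
step 1: [-1]
step 2: [-1, -2]
step 3: [-1, -2, 2]
step 4: [-1, 0]
step 5: [-1, 0, 5]
step 6: [-1, -5]
step 7: [-1, -5, 2]
step 8: [-1, -3]
step 9: [3]
step 10: [3, 8]
step 11: [3, 8, -4]
step 12: [3, -32]
step 13: [3, -32, -9]
step 14: [3, 288]
step 15: [3, 288, -1]
The first disagreement with the record is at step 4, where the value should be top = 0.

step 4, top = 0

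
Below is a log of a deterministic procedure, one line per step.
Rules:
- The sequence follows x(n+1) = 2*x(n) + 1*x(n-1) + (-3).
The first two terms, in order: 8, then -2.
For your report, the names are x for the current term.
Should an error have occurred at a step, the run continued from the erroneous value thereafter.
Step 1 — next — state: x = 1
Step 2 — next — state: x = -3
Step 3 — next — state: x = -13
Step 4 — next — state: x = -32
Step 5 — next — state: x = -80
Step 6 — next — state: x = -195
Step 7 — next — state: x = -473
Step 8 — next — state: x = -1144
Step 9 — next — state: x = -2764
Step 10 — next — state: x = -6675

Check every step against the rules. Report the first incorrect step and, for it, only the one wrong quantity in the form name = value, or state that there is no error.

1. x = 2*(-2) + (1)*(8) + (-3) = 1 (checks out)
2. x = 2*(1) + (1)*(-2) + (-3) = -3 (in agreement)
3. x = 2*(-3) + (1)*(1) + (-3) = -8 (the log has a different value)
That makes step 3 the first incorrect line — x = -8 is what it should show.

step 3, x = -8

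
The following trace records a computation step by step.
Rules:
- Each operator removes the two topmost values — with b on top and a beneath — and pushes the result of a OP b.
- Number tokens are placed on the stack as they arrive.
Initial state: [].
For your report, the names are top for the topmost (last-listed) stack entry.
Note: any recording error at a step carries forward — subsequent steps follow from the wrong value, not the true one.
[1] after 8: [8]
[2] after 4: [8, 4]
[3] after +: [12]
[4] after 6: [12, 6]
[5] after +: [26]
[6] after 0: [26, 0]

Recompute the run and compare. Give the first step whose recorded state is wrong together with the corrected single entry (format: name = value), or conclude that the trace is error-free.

step 5, top = 18

Recomputing the run from the initial state:
step 1: [8]
step 2: [8, 4]
step 3: [12]
step 4: [12, 6]
step 5: [18]
step 6: [18, 0]
The first disagreement with the trace is at step 5, where the value should be top = 18.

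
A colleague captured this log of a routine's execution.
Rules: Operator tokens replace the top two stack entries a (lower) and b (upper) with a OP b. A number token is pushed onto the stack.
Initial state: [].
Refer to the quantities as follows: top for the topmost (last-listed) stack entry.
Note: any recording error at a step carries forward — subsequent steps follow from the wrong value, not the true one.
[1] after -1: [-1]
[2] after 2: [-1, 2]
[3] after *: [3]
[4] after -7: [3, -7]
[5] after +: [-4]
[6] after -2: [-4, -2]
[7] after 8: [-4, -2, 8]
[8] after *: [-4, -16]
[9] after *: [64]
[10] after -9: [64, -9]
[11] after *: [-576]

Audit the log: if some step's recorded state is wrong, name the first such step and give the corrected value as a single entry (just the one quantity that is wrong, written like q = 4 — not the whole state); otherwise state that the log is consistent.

1. push -1: top = -1 (in agreement)
2. push 2: top = 2 (verified)
3. -1 * 2 = -2 (this is not what the log shows)
Conclusion: step 3 carries the first error; the entry should be top = -2.

step 3, top = -2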